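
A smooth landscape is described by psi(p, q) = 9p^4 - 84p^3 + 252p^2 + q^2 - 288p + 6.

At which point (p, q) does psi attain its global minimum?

psi(p,q) separates as A(p) + B(q) + 6, so its minimum is min A + min B + 6.
A'(p) = 36(p - 4)(p - 2)(p - 1) vanishes at p ∈ {1, 2, 4}; B'(q) = 2q vanishes at q ∈ {0}.
Local minima of A (where A''>0): A(1)=-111, A(4)=-192. Local minima of B: B(0)=0.
So the global minimum of psi is A(4) + B(0) + 6 = -192 + 0 + 6 = -186, attained at (4, 0).

(4, 0)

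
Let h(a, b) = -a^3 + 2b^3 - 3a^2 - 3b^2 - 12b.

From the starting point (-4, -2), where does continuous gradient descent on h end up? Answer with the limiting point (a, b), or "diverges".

h is separable, so gradient descent decouples: a follows -∂h/∂a, b follows -∂h/∂b.
∂h/∂a = -3a(a + 2); at a=-4 this is -24, so a increases.
∂h/∂b = 6(b - 2)(b + 1); at b=-2 this is 24, so b decreases.
The b-coordinate has no critical point in that direction and runs off to infinity.

diverges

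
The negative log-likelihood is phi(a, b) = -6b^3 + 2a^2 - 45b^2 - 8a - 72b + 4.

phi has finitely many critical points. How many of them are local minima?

phi separates as a function of a plus a function of b, so ∇phi=0 decouples.
∂phi/∂a = 4(a - 2) = 0 at a ∈ {2}; ∂phi/∂b = -18(b + 1)(b + 4) = 0 at b ∈ {-4, -1}.
The Hessian is diagonal: diag(phi_aa, phi_bb). Second derivatives: phi_aa(2)=4; phi_bb(-4)=54, phi_bb(-1)=-54.
Local minima occur where both diagonal entries positive: (2, -4). Count: 1.

1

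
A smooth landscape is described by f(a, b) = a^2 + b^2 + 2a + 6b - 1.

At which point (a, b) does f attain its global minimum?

(-1, -3)

f(a,b) separates as P(a) + Q(b) − 1, so its minimum is min P + min Q − 1.
P'(a) = 2a + 2 vanishes at a ∈ {-1}; Q'(b) = 2b + 6 vanishes at b ∈ {-3}.
Local minima of P (where P''>0): P(-1)=-1. Local minima of Q: Q(-3)=-9.
So the global minimum of f is P(-1) + Q(-3) − 1 = -1 − 9 − 1 = -11, attained at (-1, -3).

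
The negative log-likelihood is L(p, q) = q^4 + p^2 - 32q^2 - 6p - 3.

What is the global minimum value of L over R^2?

-268

L(p,q) separates as A(p) + B(q) − 3, so its minimum is min A + min B − 3.
A'(p) = 2p - 6 vanishes at p ∈ {3}; B'(q) = 4q(q - 4)(q + 4) vanishes at q ∈ {-4, 0, 4}.
Local minima of A (where A''>0): A(3)=-9. Local minima of B: B(-4)=-256, B(4)=-256.
So the global minimum of L is A(3) + B(-4) − 3 = -9 − 256 − 3 = -268, attained at (3, -4).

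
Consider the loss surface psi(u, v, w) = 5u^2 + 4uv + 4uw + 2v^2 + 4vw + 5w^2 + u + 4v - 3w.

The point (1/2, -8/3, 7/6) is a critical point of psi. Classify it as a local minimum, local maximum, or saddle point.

The Hessian is constant: H = [[10, 4, 4], [4, 4, 4], [4, 4, 10]].
Leading principal minors: Δ₁ = 10, Δ₂ = 24, Δ₃ = 144.
All leading minors are positive, so H is positive definite: a local minimum.

local minimum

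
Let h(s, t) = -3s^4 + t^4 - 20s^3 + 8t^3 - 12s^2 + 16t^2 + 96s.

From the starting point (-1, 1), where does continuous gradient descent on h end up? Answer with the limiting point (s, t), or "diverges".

(-2, 0)

h is separable, so gradient descent decouples: s follows -∂h/∂s, t follows -∂h/∂t.
∂h/∂s = -12(s - 1)(s + 2)(s + 4); at s=-1 this is 72, so s decreases.
∂h/∂t = 4t(t + 2)(t + 4); at t=1 this is 60, so t decreases.
s converges to its nearest critical value -2 (a local min of the s-part); t converges to 0. The iterate converges to (-2, 0).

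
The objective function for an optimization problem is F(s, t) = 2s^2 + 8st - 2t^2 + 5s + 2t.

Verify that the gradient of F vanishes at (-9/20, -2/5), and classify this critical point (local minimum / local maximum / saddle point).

∇F = (4s + 8t + 5, 8s - 4t + 2); substituting (-9/20, -2/5) gives ∇F = (0, 0), so (-9/20, -2/5) is indeed a critical point.
The Hessian of F is constant: H = [[4, 8], [8, -4]].
det(H) = 4·(-4) − 8² = -80.
Since det(H) < 0, H is indefinite and the critical point is a saddle point.

saddle point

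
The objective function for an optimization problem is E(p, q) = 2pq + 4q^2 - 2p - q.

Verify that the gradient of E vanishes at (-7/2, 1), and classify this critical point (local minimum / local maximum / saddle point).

∇E = (2q - 2, 2p + 8q - 1); substituting (-7/2, 1) gives ∇E = (0, 0), so (-7/2, 1) is indeed a critical point.
The Hessian of E is constant: H = [[0, 2], [2, 8]].
det(H) = 0·8 − 2² = -4.
Since det(H) < 0, H is indefinite and the critical point is a saddle point.

saddle point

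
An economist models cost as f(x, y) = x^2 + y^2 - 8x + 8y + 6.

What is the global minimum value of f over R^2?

-26

f(x,y) separates as P(x) + Q(y) + 6, so its minimum is min P + min Q + 6.
P'(x) = 2x - 8 vanishes at x ∈ {4}; Q'(y) = 2y + 8 vanishes at y ∈ {-4}.
Local minima of P (where P''>0): P(4)=-16. Local minima of Q: Q(-4)=-16.
So the global minimum of f is P(4) + Q(-4) + 6 = -16 − 16 + 6 = -26, attained at (4, -4).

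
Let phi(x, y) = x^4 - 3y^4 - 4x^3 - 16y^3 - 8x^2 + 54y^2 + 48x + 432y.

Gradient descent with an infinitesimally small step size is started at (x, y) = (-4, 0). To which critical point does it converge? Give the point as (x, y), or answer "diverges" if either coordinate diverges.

(-2, -3)

phi is separable, so gradient descent decouples: x follows -∂phi/∂x, y follows -∂phi/∂y.
∂phi/∂x = 4(x - 3)(x - 2)(x + 2); at x=-4 this is -336, so x increases.
∂phi/∂y = -12(y - 3)(y + 3)(y + 4); at y=0 this is 432, so y decreases.
x converges to its nearest critical value -2 (a local min of the x-part); y converges to -3. The iterate converges to (-2, -3).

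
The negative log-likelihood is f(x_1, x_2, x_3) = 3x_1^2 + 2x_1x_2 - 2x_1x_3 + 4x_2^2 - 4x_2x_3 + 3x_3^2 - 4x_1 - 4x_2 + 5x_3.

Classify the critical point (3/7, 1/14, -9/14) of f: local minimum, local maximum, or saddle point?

local minimum

The Hessian is constant: H = [[6, 2, -2], [2, 8, -4], [-2, -4, 6]].
Leading principal minors: Δ₁ = 6, Δ₂ = 44, Δ₃ = 168.
All leading minors are positive, so H is positive definite: a local minimum.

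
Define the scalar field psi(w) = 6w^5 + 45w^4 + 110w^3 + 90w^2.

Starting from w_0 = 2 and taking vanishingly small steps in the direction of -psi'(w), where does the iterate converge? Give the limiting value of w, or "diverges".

0

psi'(w) = 30w(w + 1)(w + 2)(w + 3), so psi'(2) = 3600.
Gradient descent moves in the -psi' direction, i.e. w is decreasing.
The nearest critical point in that direction is w = 0, where psi'' = 180 > 0 (a local minimum). The iterate converges there.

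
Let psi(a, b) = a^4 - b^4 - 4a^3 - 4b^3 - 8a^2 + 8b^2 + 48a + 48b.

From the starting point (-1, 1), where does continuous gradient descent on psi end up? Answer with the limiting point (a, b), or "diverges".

(-2, -2)

psi is separable, so gradient descent decouples: a follows -∂psi/∂a, b follows -∂psi/∂b.
∂psi/∂a = 4(a - 3)(a - 2)(a + 2); at a=-1 this is 48, so a decreases.
∂psi/∂b = -4(b - 2)(b + 2)(b + 3); at b=1 this is 48, so b decreases.
a converges to its nearest critical value -2 (a local min of the a-part); b converges to -2. The iterate converges to (-2, -2).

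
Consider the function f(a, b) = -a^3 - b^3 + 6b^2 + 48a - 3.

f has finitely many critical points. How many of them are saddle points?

2

f separates as a function of a plus a function of b, so ∇f=0 decouples.
∂f/∂a = -3(a - 4)(a + 4) = 0 at a ∈ {-4, 4}; ∂f/∂b = -3b(b - 4) = 0 at b ∈ {0, 4}.
The Hessian is diagonal: diag(f_aa, f_bb). Second derivatives: f_aa(-4)=24, f_aa(4)=-24; f_bb(0)=12, f_bb(4)=-12.
Saddle points occur where the two diagonal entries have opposite signs: (-4, 4), (4, 0). Count: 2.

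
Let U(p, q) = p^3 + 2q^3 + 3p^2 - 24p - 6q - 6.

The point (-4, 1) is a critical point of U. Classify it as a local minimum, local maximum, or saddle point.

The mixed partial ∂²U/∂p∂q is 0, so the Hessian at any point is diag(U_pp, U_qq) = diag(6(p + 1), 12q).
At (-4, 1): H = diag(-18, 12).
The eigenvalues have opposite signs, so H is indefinite: a saddle point.

saddle point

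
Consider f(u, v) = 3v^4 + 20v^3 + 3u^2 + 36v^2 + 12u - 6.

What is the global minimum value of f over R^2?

-18

f(u,v) separates as P(u) + Q(v) − 6, so its minimum is min P + min Q − 6.
P'(u) = 6u + 12 vanishes at u ∈ {-2}; Q'(v) = 12v(v + 2)(v + 3) vanishes at v ∈ {-3, -2, 0}.
Local minima of P (where P''>0): P(-2)=-12. Local minima of Q: Q(-3)=27, Q(0)=0.
So the global minimum of f is P(-2) + Q(0) − 6 = -12 + 0 − 6 = -18, attained at (-2, 0).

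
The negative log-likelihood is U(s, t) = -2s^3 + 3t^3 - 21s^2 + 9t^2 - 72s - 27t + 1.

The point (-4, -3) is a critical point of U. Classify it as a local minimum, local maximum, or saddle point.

saddle point

The mixed partial ∂²U/∂s∂t is 0, so the Hessian at any point is diag(U_ss, U_tt) = diag(-6(2s + 7), 18(t + 1)).
At (-4, -3): H = diag(6, -36).
The eigenvalues have opposite signs, so H is indefinite: a saddle point.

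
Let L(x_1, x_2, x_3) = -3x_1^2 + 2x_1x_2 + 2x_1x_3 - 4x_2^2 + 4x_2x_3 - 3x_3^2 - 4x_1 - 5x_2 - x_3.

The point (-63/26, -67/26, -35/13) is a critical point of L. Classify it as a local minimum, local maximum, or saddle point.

local maximum

The Hessian is constant: H = [[-6, 2, 2], [2, -8, 4], [2, 4, -6]].
Leading principal minors: Δ₁ = -6, Δ₂ = 44, Δ₃ = -104.
The minors alternate sign starting negative (−, +, −), so H is negative definite: a local maximum.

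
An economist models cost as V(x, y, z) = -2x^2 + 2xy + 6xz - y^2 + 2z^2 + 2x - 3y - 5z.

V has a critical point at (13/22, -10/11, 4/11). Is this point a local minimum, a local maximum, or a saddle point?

The Hessian is constant: H = [[-4, 2, 6], [2, -2, 0], [6, 0, 4]].
Leading principal minors: Δ₁ = -4, Δ₂ = 4, Δ₃ = 88.
The minors fit neither the all-positive nor the alternating-sign pattern, so H is indefinite: a saddle point.

saddle point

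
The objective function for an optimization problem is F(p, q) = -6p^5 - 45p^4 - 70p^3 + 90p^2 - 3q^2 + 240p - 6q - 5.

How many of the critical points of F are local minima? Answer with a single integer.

0

F separates as a function of p plus a function of q, so ∇F=0 decouples.
∂F/∂p = -30(p - 1)(p + 1)(p + 2)(p + 4) = 0 at p ∈ {-4, -2, -1, 1}; ∂F/∂q = -6(q + 1) = 0 at q ∈ {-1}.
The Hessian is diagonal: diag(F_pp, F_qq). Second derivatives: F_pp(-4)=900, F_pp(-2)=-180, F_pp(-1)=180, F_pp(1)=-900; F_qq(-1)=-6.
Local minima occur where both diagonal entries positive: none. Count: 0.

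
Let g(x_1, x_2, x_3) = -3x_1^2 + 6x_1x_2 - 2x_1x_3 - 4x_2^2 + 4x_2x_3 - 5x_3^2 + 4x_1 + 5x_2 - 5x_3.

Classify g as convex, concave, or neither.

concave

g is quadratic, so its Hessian is the constant matrix H = [[-6, 6, -2], [6, -8, 4], [-2, 4, -10]].
Leading principal minors: -6, 12, -88.
Signs alternate −, +, − ⇒ H ≺ 0 ⇒ concave.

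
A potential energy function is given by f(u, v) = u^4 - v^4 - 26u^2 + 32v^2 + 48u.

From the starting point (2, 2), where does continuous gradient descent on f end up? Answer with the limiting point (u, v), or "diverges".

f is separable, so gradient descent decouples: u follows -∂f/∂u, v follows -∂f/∂v.
∂f/∂u = 4(u - 3)(u - 1)(u + 4); at u=2 this is -24, so u increases.
∂f/∂v = -4v(v - 4)(v + 4); at v=2 this is 96, so v decreases.
u converges to its nearest critical value 3 (a local min of the u-part); v converges to 0. The iterate converges to (3, 0).

(3, 0)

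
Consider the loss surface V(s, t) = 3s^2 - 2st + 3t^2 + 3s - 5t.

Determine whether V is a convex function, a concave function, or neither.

convex

V is quadratic, so its Hessian is the constant matrix H = [[6, -2], [-2, 6]].
det(H) = 32, tr(H) = 12.
det(H) > 0 and tr(H) > 0, so H is positive definite everywhere: convex.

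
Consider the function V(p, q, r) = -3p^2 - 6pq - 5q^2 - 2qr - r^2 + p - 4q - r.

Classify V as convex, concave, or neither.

V is quadratic, so its Hessian is the constant matrix H = [[-6, -6, 0], [-6, -10, -2], [0, -2, -2]].
Leading principal minors: -6, 24, -24.
Signs alternate −, +, − ⇒ H ≺ 0 ⇒ concave.

concave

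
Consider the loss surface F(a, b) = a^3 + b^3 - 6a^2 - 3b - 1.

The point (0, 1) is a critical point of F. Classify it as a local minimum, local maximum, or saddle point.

The mixed partial ∂²F/∂a∂b is 0, so the Hessian at any point is diag(F_aa, F_bb) = diag(6(a - 2), 6b).
At (0, 1): H = diag(-12, 6).
The eigenvalues have opposite signs, so H is indefinite: a saddle point.

saddle point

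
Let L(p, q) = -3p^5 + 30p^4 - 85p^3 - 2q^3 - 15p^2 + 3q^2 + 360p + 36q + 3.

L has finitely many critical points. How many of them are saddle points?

4

L separates as a function of p plus a function of q, so ∇L=0 decouples.
∂L/∂p = -15(p - 4)(p - 3)(p - 2)(p + 1) = 0 at p ∈ {-1, 2, 3, 4}; ∂L/∂q = -6(q - 3)(q + 2) = 0 at q ∈ {-2, 3}.
The Hessian is diagonal: diag(L_pp, L_qq). Second derivatives: L_pp(-1)=900, L_pp(2)=-90, L_pp(3)=60, L_pp(4)=-150; L_qq(-2)=30, L_qq(3)=-30.
Saddle points occur where the two diagonal entries have opposite signs: (-1, 3), (2, -2), (3, 3), (4, -2). Count: 4.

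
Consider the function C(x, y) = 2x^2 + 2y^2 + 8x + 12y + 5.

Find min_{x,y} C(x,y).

-21

C(x,y) separates as P(x) + Q(y) + 5, so its minimum is min P + min Q + 5.
P'(x) = 4x + 8 vanishes at x ∈ {-2}; Q'(y) = 4y + 12 vanishes at y ∈ {-3}.
Local minima of P (where P''>0): P(-2)=-8. Local minima of Q: Q(-3)=-18.
So the global minimum of C is P(-2) + Q(-3) + 5 = -8 − 18 + 5 = -21, attained at (-2, -3).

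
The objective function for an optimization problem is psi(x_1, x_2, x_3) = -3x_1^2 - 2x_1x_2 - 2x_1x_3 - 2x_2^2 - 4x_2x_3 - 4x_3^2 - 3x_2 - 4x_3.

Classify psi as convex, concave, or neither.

psi is quadratic, so its Hessian is the constant matrix H = [[-6, -2, -2], [-2, -4, -4], [-2, -4, -8]].
Leading principal minors: -6, 20, -80.
Signs alternate −, +, − ⇒ H ≺ 0 ⇒ concave.

concave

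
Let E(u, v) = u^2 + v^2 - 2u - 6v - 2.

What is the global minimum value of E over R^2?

-12

E(u,v) separates as P(u) + Q(v) − 2, so its minimum is min P + min Q − 2.
P'(u) = 2u - 2 vanishes at u ∈ {1}; Q'(v) = 2v - 6 vanishes at v ∈ {3}.
Local minima of P (where P''>0): P(1)=-1. Local minima of Q: Q(3)=-9.
So the global minimum of E is P(1) + Q(3) − 2 = -1 − 9 − 2 = -12, attained at (1, 3).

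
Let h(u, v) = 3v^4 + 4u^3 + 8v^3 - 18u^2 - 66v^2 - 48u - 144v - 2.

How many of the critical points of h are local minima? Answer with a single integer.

2

h separates as a function of u plus a function of v, so ∇h=0 decouples.
∂h/∂u = 12(u - 4)(u + 1) = 0 at u ∈ {-1, 4}; ∂h/∂v = 12(v - 3)(v + 1)(v + 4) = 0 at v ∈ {-4, -1, 3}.
The Hessian is diagonal: diag(h_uu, h_vv). Second derivatives: h_uu(-1)=-60, h_uu(4)=60; h_vv(-4)=252, h_vv(-1)=-144, h_vv(3)=336.
Local minima occur where both diagonal entries positive: (4, -4), (4, 3). Count: 2.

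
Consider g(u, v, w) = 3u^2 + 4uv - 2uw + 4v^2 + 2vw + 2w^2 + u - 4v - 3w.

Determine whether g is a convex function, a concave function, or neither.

convex

g is quadratic, so its Hessian is the constant matrix H = [[6, 4, -2], [4, 8, 2], [-2, 2, 4]].
Leading principal minors: 6, 32, 40.
All positive ⇒ H ≻ 0 ⇒ convex.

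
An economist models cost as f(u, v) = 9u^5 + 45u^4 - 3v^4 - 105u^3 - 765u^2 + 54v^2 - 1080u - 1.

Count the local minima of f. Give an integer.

f separates as a function of u plus a function of v, so ∇f=0 decouples.
∂f/∂u = 45(u - 3)(u + 1)(u + 2)(u + 4) = 0 at u ∈ {-4, -2, -1, 3}; ∂f/∂v = -12v(v - 3)(v + 3) = 0 at v ∈ {-3, 0, 3}.
The Hessian is diagonal: diag(f_uu, f_vv). Second derivatives: f_uu(-4)=-1890, f_uu(-2)=450, f_uu(-1)=-540, f_uu(3)=6300; f_vv(-3)=-216, f_vv(0)=108, f_vv(3)=-216.
Local minima occur where both diagonal entries positive: (-2, 0), (3, 0). Count: 2.

2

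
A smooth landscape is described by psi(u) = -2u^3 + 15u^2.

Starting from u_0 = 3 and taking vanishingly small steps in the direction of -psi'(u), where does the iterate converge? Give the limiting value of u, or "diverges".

0

psi'(u) = -6u(u - 5), so psi'(3) = 36.
Gradient descent moves in the -psi' direction, i.e. u is decreasing.
The nearest critical point in that direction is u = 0, where psi'' = 30 > 0 (a local minimum). The iterate converges there.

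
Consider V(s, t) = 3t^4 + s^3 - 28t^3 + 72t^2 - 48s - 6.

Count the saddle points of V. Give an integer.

V separates as a function of s plus a function of t, so ∇V=0 decouples.
∂V/∂s = 3(s - 4)(s + 4) = 0 at s ∈ {-4, 4}; ∂V/∂t = 12t(t - 4)(t - 3) = 0 at t ∈ {0, 3, 4}.
The Hessian is diagonal: diag(V_ss, V_tt). Second derivatives: V_ss(-4)=-24, V_ss(4)=24; V_tt(0)=144, V_tt(3)=-36, V_tt(4)=48.
Saddle points occur where the two diagonal entries have opposite signs: (-4, 0), (-4, 4), (4, 3). Count: 3.

3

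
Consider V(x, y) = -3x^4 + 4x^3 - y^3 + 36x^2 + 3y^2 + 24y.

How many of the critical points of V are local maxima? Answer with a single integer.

2

V separates as a function of x plus a function of y, so ∇V=0 decouples.
∂V/∂x = -12x(x - 3)(x + 2) = 0 at x ∈ {-2, 0, 3}; ∂V/∂y = -3(y - 4)(y + 2) = 0 at y ∈ {-2, 4}.
The Hessian is diagonal: diag(V_xx, V_yy). Second derivatives: V_xx(-2)=-120, V_xx(0)=72, V_xx(3)=-180; V_yy(-2)=18, V_yy(4)=-18.
Local maxima occur where both diagonal entries negative: (-2, 4), (3, 4). Count: 2.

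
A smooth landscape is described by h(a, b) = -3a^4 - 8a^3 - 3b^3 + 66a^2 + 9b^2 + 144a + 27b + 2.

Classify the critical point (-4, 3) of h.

The mixed partial ∂²h/∂a∂b is 0, so the Hessian at any point is diag(h_aa, h_bb) = diag(12(-3a^2 - 4a + 11), 18(-b + 1)).
At (-4, 3): H = diag(-252, -36).
Both eigenvalues are negative, so H is negative definite: a local maximum.

local maximum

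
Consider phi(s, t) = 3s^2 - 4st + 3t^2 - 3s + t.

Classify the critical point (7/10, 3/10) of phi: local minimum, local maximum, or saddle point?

local minimum

The Hessian of phi is constant: H = [[6, -4], [-4, 6]].
det(H) = 6·6 − (-4)² = 20.
det(H) > 0 and tr(H) = 12 > 0, so H is positive definite and the point is a local minimum.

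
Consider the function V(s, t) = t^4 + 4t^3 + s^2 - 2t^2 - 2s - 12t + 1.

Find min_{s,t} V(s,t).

V(s,t) separates as P(s) + Q(t) + 1, so its minimum is min P + min Q + 1.
P'(s) = 2s - 2 vanishes at s ∈ {1}; Q'(t) = 4(t - 1)(t + 1)(t + 3) vanishes at t ∈ {-3, -1, 1}.
Local minima of P (where P''>0): P(1)=-1. Local minima of Q: Q(-3)=-9, Q(1)=-9.
So the global minimum of V is P(1) + Q(-3) + 1 = -1 − 9 + 1 = -9, attained at (1, -3).

-9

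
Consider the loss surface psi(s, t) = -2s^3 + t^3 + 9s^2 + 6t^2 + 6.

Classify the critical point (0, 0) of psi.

The mixed partial ∂²psi/∂s∂t is 0, so the Hessian at any point is diag(psi_ss, psi_tt) = diag(6(-2s + 3), 6(t + 2)).
At (0, 0): H = diag(18, 12).
Both eigenvalues are positive, so H is positive definite: a local minimum.

local minimum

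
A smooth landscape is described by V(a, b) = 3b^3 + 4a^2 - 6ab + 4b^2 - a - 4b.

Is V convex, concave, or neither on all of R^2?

neither

The term 3b^3 is cubic, so the Hessian is not constant.
∂²V/∂b² = 18b + 8, which takes both signs as b varies (negative for sufficiently negative b). A diagonal entry of the Hessian changing sign means the Hessian is neither positive- nor negative-semidefinite on all of R^2.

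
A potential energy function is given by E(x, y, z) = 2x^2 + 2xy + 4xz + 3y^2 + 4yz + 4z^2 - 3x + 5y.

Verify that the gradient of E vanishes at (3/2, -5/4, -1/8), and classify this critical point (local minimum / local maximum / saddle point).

local minimum

∇E = (4x + 2y + 4z - 3, 2x + 6y + 4z + 5, 4x + 4y + 8z); substituting (3/2, -5/4, -1/8) gives ∇E = (0, 0, 0), so (3/2, -5/4, -1/8) is indeed a critical point.
The Hessian is constant: H = [[4, 2, 4], [2, 6, 4], [4, 4, 8]].
Leading principal minors: Δ₁ = 4, Δ₂ = 20, Δ₃ = 64.
All leading minors are positive, so H is positive definite: a local minimum.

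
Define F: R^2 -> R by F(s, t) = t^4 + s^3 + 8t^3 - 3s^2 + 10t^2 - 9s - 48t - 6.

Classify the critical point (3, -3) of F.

The mixed partial ∂²F/∂s∂t is 0, so the Hessian at any point is diag(F_ss, F_tt) = diag(6(s - 1), 4(3t^2 + 12t + 5)).
At (3, -3): H = diag(12, -16).
The eigenvalues have opposite signs, so H is indefinite: a saddle point.

saddle point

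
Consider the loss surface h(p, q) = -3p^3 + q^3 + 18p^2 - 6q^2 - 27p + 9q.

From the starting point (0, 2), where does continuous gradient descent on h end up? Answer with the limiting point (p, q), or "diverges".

h is separable, so gradient descent decouples: p follows -∂h/∂p, q follows -∂h/∂q.
∂h/∂p = -9(p - 3)(p - 1); at p=0 this is -27, so p increases.
∂h/∂q = 3(q - 3)(q - 1); at q=2 this is -3, so q increases.
p converges to its nearest critical value 1 (a local min of the p-part); q converges to 3. The iterate converges to (1, 3).

(1, 3)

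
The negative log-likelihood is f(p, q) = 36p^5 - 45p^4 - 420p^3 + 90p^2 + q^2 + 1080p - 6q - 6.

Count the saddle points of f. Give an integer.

2

f separates as a function of p plus a function of q, so ∇f=0 decouples.
∂f/∂p = 180(p - 3)(p - 1)(p + 1)(p + 2) = 0 at p ∈ {-2, -1, 1, 3}; ∂f/∂q = 2(q - 3) = 0 at q ∈ {3}.
The Hessian is diagonal: diag(f_pp, f_qq). Second derivatives: f_pp(-2)=-2700, f_pp(-1)=1440, f_pp(1)=-2160, f_pp(3)=7200; f_qq(3)=2.
Saddle points occur where the two diagonal entries have opposite signs: (-2, 3), (1, 3). Count: 2.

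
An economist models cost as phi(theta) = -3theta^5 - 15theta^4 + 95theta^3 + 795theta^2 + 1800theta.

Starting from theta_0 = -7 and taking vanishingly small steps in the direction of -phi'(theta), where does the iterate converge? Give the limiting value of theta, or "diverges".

-4

phi'(theta) = -15(theta - 5)(theta + 2)(theta + 3)(theta + 4), so phi'(-7) = -10800.
Gradient descent moves in the -phi' direction, i.e. theta is increasing.
The nearest critical point in that direction is theta = -4, where phi'' = 270 > 0 (a local minimum). The iterate converges there.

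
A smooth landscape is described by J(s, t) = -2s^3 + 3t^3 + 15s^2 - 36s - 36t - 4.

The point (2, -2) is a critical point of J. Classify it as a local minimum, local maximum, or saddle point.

The mixed partial ∂²J/∂s∂t is 0, so the Hessian at any point is diag(J_ss, J_tt) = diag(6(-2s + 5), 18t).
At (2, -2): H = diag(6, -36).
The eigenvalues have opposite signs, so H is indefinite: a saddle point.

saddle point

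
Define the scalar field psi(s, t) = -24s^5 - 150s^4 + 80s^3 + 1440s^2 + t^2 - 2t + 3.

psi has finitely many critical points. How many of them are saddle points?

psi separates as a function of s plus a function of t, so ∇psi=0 decouples.
∂psi/∂s = -120s(s - 2)(s + 3)(s + 4) = 0 at s ∈ {-4, -3, 0, 2}; ∂psi/∂t = 2(t - 1) = 0 at t ∈ {1}.
The Hessian is diagonal: diag(psi_ss, psi_tt). Second derivatives: psi_ss(-4)=2880, psi_ss(-3)=-1800, psi_ss(0)=2880, psi_ss(2)=-7200; psi_tt(1)=2.
Saddle points occur where the two diagonal entries have opposite signs: (-3, 1), (2, 1). Count: 2.

2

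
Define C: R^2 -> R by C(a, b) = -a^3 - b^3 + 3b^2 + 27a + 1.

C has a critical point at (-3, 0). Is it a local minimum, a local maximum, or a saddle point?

The mixed partial ∂²C/∂a∂b is 0, so the Hessian at any point is diag(C_aa, C_bb) = diag(-6a, 6(-b + 1)).
At (-3, 0): H = diag(18, 6).
Both eigenvalues are positive, so H is positive definite: a local minimum.

local minimum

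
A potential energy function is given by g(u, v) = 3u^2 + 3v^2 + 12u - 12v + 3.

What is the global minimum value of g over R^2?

g(u,v) separates as P(u) + Q(v) + 3, so its minimum is min P + min Q + 3.
P'(u) = 6u + 12 vanishes at u ∈ {-2}; Q'(v) = 6v - 12 vanishes at v ∈ {2}.
Local minima of P (where P''>0): P(-2)=-12. Local minima of Q: Q(2)=-12.
So the global minimum of g is P(-2) + Q(2) + 3 = -12 − 12 + 3 = -21, attained at (-2, 2).

-21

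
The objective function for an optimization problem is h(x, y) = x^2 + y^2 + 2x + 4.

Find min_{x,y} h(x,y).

3

h(x,y) separates as P(x) + Q(y) + 4, so its minimum is min P + min Q + 4.
P'(x) = 2x + 2 vanishes at x ∈ {-1}; Q'(y) = 2y vanishes at y ∈ {0}.
Local minima of P (where P''>0): P(-1)=-1. Local minima of Q: Q(0)=0.
So the global minimum of h is P(-1) + Q(0) + 4 = -1 + 0 + 4 = 3, attained at (-1, 0).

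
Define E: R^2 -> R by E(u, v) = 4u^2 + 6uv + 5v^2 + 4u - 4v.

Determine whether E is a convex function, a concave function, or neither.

E is quadratic, so its Hessian is the constant matrix H = [[8, 6], [6, 10]].
det(H) = 44, tr(H) = 18.
det(H) > 0 and tr(H) > 0, so H is positive definite everywhere: convex.

convex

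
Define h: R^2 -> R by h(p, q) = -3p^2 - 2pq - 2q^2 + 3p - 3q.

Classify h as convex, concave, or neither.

h is quadratic, so its Hessian is the constant matrix H = [[-6, -2], [-2, -4]].
det(H) = 20, tr(H) = -10.
det(H) > 0 and tr(H) < 0, so H is negative definite everywhere: concave.

concave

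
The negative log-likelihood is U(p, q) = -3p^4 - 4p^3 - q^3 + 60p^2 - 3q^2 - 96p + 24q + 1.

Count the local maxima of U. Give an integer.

U separates as a function of p plus a function of q, so ∇U=0 decouples.
∂U/∂p = -12(p - 2)(p - 1)(p + 4) = 0 at p ∈ {-4, 1, 2}; ∂U/∂q = -3(q - 2)(q + 4) = 0 at q ∈ {-4, 2}.
The Hessian is diagonal: diag(U_pp, U_qq). Second derivatives: U_pp(-4)=-360, U_pp(1)=60, U_pp(2)=-72; U_qq(-4)=18, U_qq(2)=-18.
Local maxima occur where both diagonal entries negative: (-4, 2), (2, 2). Count: 2.

2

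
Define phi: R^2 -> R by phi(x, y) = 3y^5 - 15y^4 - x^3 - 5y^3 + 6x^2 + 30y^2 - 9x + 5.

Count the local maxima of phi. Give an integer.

phi separates as a function of x plus a function of y, so ∇phi=0 decouples.
∂phi/∂x = -3(x - 3)(x - 1) = 0 at x ∈ {1, 3}; ∂phi/∂y = 15y(y - 4)(y - 1)(y + 1) = 0 at y ∈ {-1, 0, 1, 4}.
The Hessian is diagonal: diag(phi_xx, phi_yy). Second derivatives: phi_xx(1)=6, phi_xx(3)=-6; phi_yy(-1)=-150, phi_yy(0)=60, phi_yy(1)=-90, phi_yy(4)=900.
Local maxima occur where both diagonal entries negative: (3, -1), (3, 1). Count: 2.

2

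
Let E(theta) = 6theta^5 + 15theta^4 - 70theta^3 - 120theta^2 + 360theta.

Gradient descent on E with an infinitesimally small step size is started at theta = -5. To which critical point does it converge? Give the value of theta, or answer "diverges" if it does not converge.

E'(theta) = 30(theta - 2)(theta - 1)(theta + 2)(theta + 3), so E'(-5) = 7560.
Gradient descent moves in the -E' direction, i.e. theta is decreasing.
There is no critical point below theta=-5, and E' keeps the same sign, so the iterate runs off to −∞.

diverges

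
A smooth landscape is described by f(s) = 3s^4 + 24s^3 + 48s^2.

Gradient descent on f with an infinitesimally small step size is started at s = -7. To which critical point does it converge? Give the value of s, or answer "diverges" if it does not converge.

-4

f'(s) = 12s(s + 2)(s + 4), so f'(-7) = -1260.
Gradient descent moves in the -f' direction, i.e. s is increasing.
The nearest critical point in that direction is s = -4, where f'' = 96 > 0 (a local minimum). The iterate converges there.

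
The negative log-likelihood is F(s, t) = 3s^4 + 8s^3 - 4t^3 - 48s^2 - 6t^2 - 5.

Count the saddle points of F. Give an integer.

3

F separates as a function of s plus a function of t, so ∇F=0 decouples.
∂F/∂s = 12s(s - 2)(s + 4) = 0 at s ∈ {-4, 0, 2}; ∂F/∂t = -12t(t + 1) = 0 at t ∈ {-1, 0}.
The Hessian is diagonal: diag(F_ss, F_tt). Second derivatives: F_ss(-4)=288, F_ss(0)=-96, F_ss(2)=144; F_tt(-1)=12, F_tt(0)=-12.
Saddle points occur where the two diagonal entries have opposite signs: (-4, 0), (0, -1), (2, 0). Count: 3.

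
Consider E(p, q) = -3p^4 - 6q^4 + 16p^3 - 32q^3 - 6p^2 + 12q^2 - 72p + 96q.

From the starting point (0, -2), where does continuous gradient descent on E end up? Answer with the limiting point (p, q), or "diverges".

(2, -1)

E is separable, so gradient descent decouples: p follows -∂E/∂p, q follows -∂E/∂q.
∂E/∂p = -12(p - 3)(p - 2)(p + 1); at p=0 this is -72, so p increases.
∂E/∂q = -24(q - 1)(q + 1)(q + 4); at q=-2 this is -144, so q increases.
p converges to its nearest critical value 2 (a local min of the p-part); q converges to -1. The iterate converges to (2, -1).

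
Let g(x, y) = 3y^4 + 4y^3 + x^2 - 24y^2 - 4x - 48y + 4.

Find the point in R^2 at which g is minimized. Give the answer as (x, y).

g(x,y) separates as P(x) + Q(y) + 4, so its minimum is min P + min Q + 4.
P'(x) = 2x - 4 vanishes at x ∈ {2}; Q'(y) = 12(y - 2)(y + 1)(y + 2) vanishes at y ∈ {-2, -1, 2}.
Local minima of P (where P''>0): P(2)=-4. Local minima of Q: Q(-2)=16, Q(2)=-112.
So the global minimum of g is P(2) + Q(2) + 4 = -4 − 112 + 4 = -112, attained at (2, 2).

(2, 2)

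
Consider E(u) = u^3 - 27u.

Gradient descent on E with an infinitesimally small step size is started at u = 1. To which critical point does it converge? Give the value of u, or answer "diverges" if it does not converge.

3

E'(u) = 3(u - 3)(u + 3), so E'(1) = -24.
Gradient descent moves in the -E' direction, i.e. u is increasing.
The nearest critical point in that direction is u = 3, where E'' = 18 > 0 (a local minimum). The iterate converges there.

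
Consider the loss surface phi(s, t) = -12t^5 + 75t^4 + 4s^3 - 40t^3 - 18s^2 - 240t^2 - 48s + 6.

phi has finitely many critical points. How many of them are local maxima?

2

phi separates as a function of s plus a function of t, so ∇phi=0 decouples.
∂phi/∂s = 12(s - 4)(s + 1) = 0 at s ∈ {-1, 4}; ∂phi/∂t = -60t(t - 4)(t - 2)(t + 1) = 0 at t ∈ {-1, 0, 2, 4}.
The Hessian is diagonal: diag(phi_ss, phi_tt). Second derivatives: phi_ss(-1)=-60, phi_ss(4)=60; phi_tt(-1)=900, phi_tt(0)=-480, phi_tt(2)=720, phi_tt(4)=-2400.
Local maxima occur where both diagonal entries negative: (-1, 0), (-1, 4). Count: 2.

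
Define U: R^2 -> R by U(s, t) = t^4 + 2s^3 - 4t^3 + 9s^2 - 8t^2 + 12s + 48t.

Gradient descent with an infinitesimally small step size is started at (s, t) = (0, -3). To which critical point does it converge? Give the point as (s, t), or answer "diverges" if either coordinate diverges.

U is separable, so gradient descent decouples: s follows -∂U/∂s, t follows -∂U/∂t.
∂U/∂s = 6(s + 1)(s + 2); at s=0 this is 12, so s decreases.
∂U/∂t = 4(t - 3)(t - 2)(t + 2); at t=-3 this is -120, so t increases.
s converges to its nearest critical value -1 (a local min of the s-part); t converges to -2. The iterate converges to (-1, -2).

(-1, -2)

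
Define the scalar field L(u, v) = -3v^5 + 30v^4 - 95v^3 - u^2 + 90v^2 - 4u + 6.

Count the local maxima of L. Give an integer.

2

L separates as a function of u plus a function of v, so ∇L=0 decouples.
∂L/∂u = -2(u + 2) = 0 at u ∈ {-2}; ∂L/∂v = -15v(v - 4)(v - 3)(v - 1) = 0 at v ∈ {0, 1, 3, 4}.
The Hessian is diagonal: diag(L_uu, L_vv). Second derivatives: L_uu(-2)=-2; L_vv(0)=180, L_vv(1)=-90, L_vv(3)=90, L_vv(4)=-180.
Local maxima occur where both diagonal entries negative: (-2, 1), (-2, 4). Count: 2.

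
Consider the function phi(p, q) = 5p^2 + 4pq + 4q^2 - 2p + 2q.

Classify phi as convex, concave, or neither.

phi is quadratic, so its Hessian is the constant matrix H = [[10, 4], [4, 8]].
det(H) = 64, tr(H) = 18.
det(H) > 0 and tr(H) > 0, so H is positive definite everywhere: convex.

convex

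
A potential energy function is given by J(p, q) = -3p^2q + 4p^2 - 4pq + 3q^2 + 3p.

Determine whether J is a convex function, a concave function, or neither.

neither

The term -3p^2q is cubic, so the Hessian is not constant.
∂²J/∂p² = -6q + 8, which takes both signs as q varies (negative for sufficiently large q). A diagonal entry of the Hessian changing sign means the Hessian is neither positive- nor negative-semidefinite on all of R^2.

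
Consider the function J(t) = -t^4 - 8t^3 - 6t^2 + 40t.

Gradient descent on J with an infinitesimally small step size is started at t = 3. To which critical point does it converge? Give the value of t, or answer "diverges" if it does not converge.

diverges

J'(t) = -4(t - 1)(t + 2)(t + 5), so J'(3) = -320.
Gradient descent moves in the -J' direction, i.e. t is increasing.
There is no critical point above t=3, and J' keeps the same sign, so the iterate runs off to +∞.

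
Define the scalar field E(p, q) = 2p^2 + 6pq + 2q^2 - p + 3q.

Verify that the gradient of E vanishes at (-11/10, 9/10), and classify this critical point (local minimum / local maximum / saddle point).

saddle point

∇E = (4p + 6q - 1, 6p + 4q + 3); substituting (-11/10, 9/10) gives ∇E = (0, 0), so (-11/10, 9/10) is indeed a critical point.
The Hessian of E is constant: H = [[4, 6], [6, 4]].
det(H) = 4·4 − 6² = -20.
Since det(H) < 0, H is indefinite and the critical point is a saddle point.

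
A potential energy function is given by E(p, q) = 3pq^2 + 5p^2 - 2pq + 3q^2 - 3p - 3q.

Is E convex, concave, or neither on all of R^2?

neither

The term 3pq^2 is cubic, so the Hessian is not constant.
∂²E/∂q² = 6p + 6, which takes both signs as p varies (negative for sufficiently negative p). A diagonal entry of the Hessian changing sign means the Hessian is neither positive- nor negative-semidefinite on all of R^2.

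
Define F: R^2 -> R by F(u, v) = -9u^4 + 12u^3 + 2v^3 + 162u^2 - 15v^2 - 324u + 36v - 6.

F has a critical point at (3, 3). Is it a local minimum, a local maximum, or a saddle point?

saddle point

The mixed partial ∂²F/∂u∂v is 0, so the Hessian at any point is diag(F_uu, F_vv) = diag(36(-3u^2 + 2u + 9), 6(2v - 5)).
At (3, 3): H = diag(-432, 6).
The eigenvalues have opposite signs, so H is indefinite: a saddle point.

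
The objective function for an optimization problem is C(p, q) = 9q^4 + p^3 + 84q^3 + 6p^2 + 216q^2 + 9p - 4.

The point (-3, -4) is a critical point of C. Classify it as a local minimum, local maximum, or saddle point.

The mixed partial ∂²C/∂p∂q is 0, so the Hessian at any point is diag(C_pp, C_qq) = diag(6(p + 2), 36(3q^2 + 14q + 12)).
At (-3, -4): H = diag(-6, 144).
The eigenvalues have opposite signs, so H is indefinite: a saddle point.

saddle point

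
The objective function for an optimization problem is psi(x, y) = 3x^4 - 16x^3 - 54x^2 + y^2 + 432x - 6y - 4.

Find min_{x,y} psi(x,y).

psi(x,y) separates as P(x) + Q(y) − 4, so its minimum is min P + min Q − 4.
P'(x) = 12(x - 4)(x - 3)(x + 3) vanishes at x ∈ {-3, 3, 4}; Q'(y) = 2y - 6 vanishes at y ∈ {3}.
Local minima of P (where P''>0): P(-3)=-1107, P(4)=608. Local minima of Q: Q(3)=-9.
So the global minimum of psi is P(-3) + Q(3) − 4 = -1107 − 9 − 4 = -1120, attained at (-3, 3).

-1120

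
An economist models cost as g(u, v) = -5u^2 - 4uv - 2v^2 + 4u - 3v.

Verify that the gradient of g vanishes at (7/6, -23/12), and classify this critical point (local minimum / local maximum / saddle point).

local maximum

∇g = (-10u - 4v + 4, -4u - 4v - 3); substituting (7/6, -23/12) gives ∇g = (0, 0), so (7/6, -23/12) is indeed a critical point.
The Hessian of g is constant: H = [[-10, -4], [-4, -4]].
det(H) = (-10)·(-4) − (-4)² = 24.
det(H) > 0 and tr(H) = -14 < 0, so H is negative definite and the point is a local maximum.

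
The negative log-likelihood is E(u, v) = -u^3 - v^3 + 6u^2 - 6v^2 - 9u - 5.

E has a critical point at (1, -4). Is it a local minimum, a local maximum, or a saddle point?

local minimum

The mixed partial ∂²E/∂u∂v is 0, so the Hessian at any point is diag(E_uu, E_vv) = diag(6(-u + 2), -6(v + 2)).
At (1, -4): H = diag(6, 12).
Both eigenvalues are positive, so H is positive definite: a local minimum.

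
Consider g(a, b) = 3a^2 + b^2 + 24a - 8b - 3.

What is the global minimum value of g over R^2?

g(a,b) separates as P(a) + Q(b) − 3, so its minimum is min P + min Q − 3.
P'(a) = 6a + 24 vanishes at a ∈ {-4}; Q'(b) = 2b - 8 vanishes at b ∈ {4}.
Local minima of P (where P''>0): P(-4)=-48. Local minima of Q: Q(4)=-16.
So the global minimum of g is P(-4) + Q(4) − 3 = -48 − 16 − 3 = -67, attained at (-4, 4).

-67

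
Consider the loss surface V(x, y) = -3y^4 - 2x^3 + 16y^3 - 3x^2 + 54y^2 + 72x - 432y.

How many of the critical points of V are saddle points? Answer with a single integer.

3

V separates as a function of x plus a function of y, so ∇V=0 decouples.
∂V/∂x = -6(x - 3)(x + 4) = 0 at x ∈ {-4, 3}; ∂V/∂y = -12(y - 4)(y - 3)(y + 3) = 0 at y ∈ {-3, 3, 4}.
The Hessian is diagonal: diag(V_xx, V_yy). Second derivatives: V_xx(-4)=42, V_xx(3)=-42; V_yy(-3)=-504, V_yy(3)=72, V_yy(4)=-84.
Saddle points occur where the two diagonal entries have opposite signs: (-4, -3), (-4, 4), (3, 3). Count: 3.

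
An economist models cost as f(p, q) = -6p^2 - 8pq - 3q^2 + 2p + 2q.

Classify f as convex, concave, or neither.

f is quadratic, so its Hessian is the constant matrix H = [[-12, -8], [-8, -6]].
det(H) = 8, tr(H) = -18.
det(H) > 0 and tr(H) < 0, so H is negative definite everywhere: concave.

concave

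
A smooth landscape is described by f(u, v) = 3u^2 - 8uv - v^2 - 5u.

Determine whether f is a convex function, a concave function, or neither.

neither

f is quadratic, so its Hessian is the constant matrix H = [[6, -8], [-8, -2]].
det(H) = -76, tr(H) = 4.
det(H) < 0, so H is indefinite: neither convex nor concave.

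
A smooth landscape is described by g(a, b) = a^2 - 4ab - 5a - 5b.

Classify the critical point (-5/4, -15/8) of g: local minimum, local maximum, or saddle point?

saddle point

The Hessian of g is constant: H = [[2, -4], [-4, 0]].
det(H) = 2·0 − (-4)² = -16.
Since det(H) < 0, H is indefinite and the critical point is a saddle point.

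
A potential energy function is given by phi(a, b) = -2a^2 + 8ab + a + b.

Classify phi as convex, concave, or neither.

phi is quadratic, so its Hessian is the constant matrix H = [[-4, 8], [8, 0]].
det(H) = -64, tr(H) = -4.
det(H) < 0, so H is indefinite: neither convex nor concave.

neither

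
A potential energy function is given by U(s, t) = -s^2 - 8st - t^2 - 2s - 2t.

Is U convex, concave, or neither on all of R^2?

neither

U is quadratic, so its Hessian is the constant matrix H = [[-2, -8], [-8, -2]].
det(H) = -60, tr(H) = -4.
det(H) < 0, so H is indefinite: neither convex nor concave.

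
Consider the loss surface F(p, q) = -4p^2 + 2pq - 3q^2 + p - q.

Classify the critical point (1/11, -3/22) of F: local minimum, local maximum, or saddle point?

The Hessian of F is constant: H = [[-8, 2], [2, -6]].
det(H) = (-8)·(-6) − 2² = 44.
det(H) > 0 and tr(H) = -14 < 0, so H is negative definite and the point is a local maximum.

local maximum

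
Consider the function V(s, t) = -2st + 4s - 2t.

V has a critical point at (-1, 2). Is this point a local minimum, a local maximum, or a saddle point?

The Hessian of V is constant: H = [[0, -2], [-2, 0]].
det(H) = 0·0 − (-2)² = -4.
Since det(H) < 0, H is indefinite and the critical point is a saddle point.

saddle point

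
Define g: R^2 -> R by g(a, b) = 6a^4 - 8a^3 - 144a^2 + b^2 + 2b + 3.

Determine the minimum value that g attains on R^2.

-1278

g(a,b) separates as P(a) + Q(b) + 3, so its minimum is min P + min Q + 3.
P'(a) = 24a(a - 4)(a + 3) vanishes at a ∈ {-3, 0, 4}; Q'(b) = 2b + 2 vanishes at b ∈ {-1}.
Local minima of P (where P''>0): P(-3)=-594, P(4)=-1280. Local minima of Q: Q(-1)=-1.
So the global minimum of g is P(4) + Q(-1) + 3 = -1280 − 1 + 3 = -1278, attained at (4, -1).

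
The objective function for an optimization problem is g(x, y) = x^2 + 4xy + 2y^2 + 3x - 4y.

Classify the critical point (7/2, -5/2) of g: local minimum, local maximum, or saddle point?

saddle point

The Hessian of g is constant: H = [[2, 4], [4, 4]].
det(H) = 2·4 − 4² = -8.
Since det(H) < 0, H is indefinite and the critical point is a saddle point.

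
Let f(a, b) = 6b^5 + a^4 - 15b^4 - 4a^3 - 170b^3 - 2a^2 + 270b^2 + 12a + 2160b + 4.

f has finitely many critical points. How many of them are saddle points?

6

f separates as a function of a plus a function of b, so ∇f=0 decouples.
∂f/∂a = 4(a - 3)(a - 1)(a + 1) = 0 at a ∈ {-1, 1, 3}; ∂f/∂b = 30(b - 4)(b - 3)(b + 2)(b + 3) = 0 at b ∈ {-3, -2, 3, 4}.
The Hessian is diagonal: diag(f_aa, f_bb). Second derivatives: f_aa(-1)=32, f_aa(1)=-16, f_aa(3)=32; f_bb(-3)=-1260, f_bb(-2)=900, f_bb(3)=-900, f_bb(4)=1260.
Saddle points occur where the two diagonal entries have opposite signs: (-1, -3), (-1, 3), (1, -2), (1, 4), (3, -3), (3, 3). Count: 6.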